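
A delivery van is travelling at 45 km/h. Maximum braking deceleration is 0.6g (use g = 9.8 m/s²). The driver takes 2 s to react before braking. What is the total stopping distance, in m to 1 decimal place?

45 km/h ÷ 3.6 = 12.5000 m/s.
a = 0.6 × 9.8 = 5.880 m/s².
Reaction distance = v·t_r = 12.5000 × 2 = 25.000 m.
Braking distance = v²/(2a) = 12.5000² / (2 × 5.880) = 156.250 / 11.760 = 13.287 m.
Total = 25.000 + 13.287 = 38.287 m.

Total stopping distance ≈ 38.3 m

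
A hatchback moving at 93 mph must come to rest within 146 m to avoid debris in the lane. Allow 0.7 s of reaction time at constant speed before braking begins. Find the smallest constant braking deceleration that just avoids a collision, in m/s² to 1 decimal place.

Required deceleration ≈ 7.4 m/s²

93 mph × 0.44704 = 41.5747 m/s.
Distance covered during reaction = 41.5747 × 0.7 = 29.102 m.
Distance available for braking: 146 − 29.102 = 116.898 m.
v² = 2a·d ⇒ a = v²/(2d) = 41.5747² / (2 × 116.898) = 1728.456 / 233.796 = 7.3930 m/s².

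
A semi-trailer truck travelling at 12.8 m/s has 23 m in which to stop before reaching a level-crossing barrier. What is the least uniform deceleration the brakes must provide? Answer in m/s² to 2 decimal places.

v² = 2a·d ⇒ a = v²/(2d) = 12.8000² / (2 × 23.000) = 163.840 / 46.000 = 3.5617 m/s².

Required deceleration ≈ 3.56 m/s²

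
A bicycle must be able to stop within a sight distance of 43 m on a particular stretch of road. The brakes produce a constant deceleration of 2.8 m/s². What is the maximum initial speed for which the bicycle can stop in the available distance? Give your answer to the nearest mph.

Maximum speed ≈ 35 mph

v²/(2a) = d ⇒ v = √(2 × 2.800 × 43) = √240.80 = 15.5177 m/s.
15.5177 m/s ÷ 0.44704 = 34.712 mph.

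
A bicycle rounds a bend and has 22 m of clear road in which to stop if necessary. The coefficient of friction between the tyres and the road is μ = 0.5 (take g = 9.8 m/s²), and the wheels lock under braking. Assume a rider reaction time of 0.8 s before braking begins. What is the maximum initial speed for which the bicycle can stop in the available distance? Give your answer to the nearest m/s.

a = μg = 0.5 × 9.8 = 4.900 m/s².
Stopping distance: v·t_r + v²/(2a) = 22 with t_r = 0.8 s and a = 4.900 m/s².
So v² + 7.840 v − 215.60 = 0.
Positive root: v = −a·t_r + √((a·t_r)² + 2a·d) = −3.920 + √(15.366 + 215.60) = 11.2776 m/s.

Maximum speed ≈ 11 m/s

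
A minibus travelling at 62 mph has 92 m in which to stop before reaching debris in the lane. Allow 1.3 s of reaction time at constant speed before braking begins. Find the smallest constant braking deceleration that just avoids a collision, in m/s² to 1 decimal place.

62 mph × 0.44704 = 27.7165 m/s.
Distance covered during reaction = 27.7165 × 1.3 = 36.031 m.
Distance available for braking: 92 − 36.031 = 55.969 m.
v² = 2a·d ⇒ a = v²/(2d) = 27.7165² / (2 × 55.969) = 768.204 / 111.938 = 6.8628 m/s².

Required deceleration ≈ 6.9 m/s²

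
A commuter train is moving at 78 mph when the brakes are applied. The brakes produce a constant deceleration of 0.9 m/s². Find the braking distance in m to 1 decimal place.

78 mph × 0.44704 = 34.8691 m/s.
Braking distance = v²/(2a) = 34.8691² / (2 × 0.900) = 1215.854 / 1.800 = 675.474 m.

Braking distance ≈ 675.5 m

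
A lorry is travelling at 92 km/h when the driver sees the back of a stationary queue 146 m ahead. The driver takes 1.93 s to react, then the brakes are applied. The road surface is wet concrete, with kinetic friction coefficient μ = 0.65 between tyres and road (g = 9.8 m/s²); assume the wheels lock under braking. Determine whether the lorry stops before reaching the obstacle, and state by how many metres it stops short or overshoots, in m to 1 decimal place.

Yes — it stops 45.4 m short of the obstacle

92 km/h ÷ 3.6 = 25.5556 m/s.
a = μg = 0.65 × 9.8 = 6.370 m/s².
Reaction distance = 25.5556 × 1.93 = 49.322 m.
Braking distance = v²/(2a) = 653.089 / 12.740 = 51.263 m.
Total stopping distance = 49.322 + 51.263 = 100.585 m, vs 146 m available — it stops with 146 − 100.585 = 45.415 m to spare.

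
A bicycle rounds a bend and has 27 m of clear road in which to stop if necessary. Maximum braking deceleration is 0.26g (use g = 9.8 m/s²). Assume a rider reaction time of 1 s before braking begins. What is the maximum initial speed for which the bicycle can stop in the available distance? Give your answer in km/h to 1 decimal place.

a = 0.26 × 9.8 = 2.548 m/s².
Stopping distance: v·t_r + v²/(2a) = 27 with t_r = 1 s and a = 2.548 m/s².
So v² + 5.096 v − 137.59 = 0.
Positive root: v = −a·t_r + √((a·t_r)² + 2a·d) = −2.548 + √(6.492 + 137.59) = 9.4554 m/s.
9.4554 m/s × 3.6 = 34.039 km/h.

Maximum speed ≈ 34.0 km/h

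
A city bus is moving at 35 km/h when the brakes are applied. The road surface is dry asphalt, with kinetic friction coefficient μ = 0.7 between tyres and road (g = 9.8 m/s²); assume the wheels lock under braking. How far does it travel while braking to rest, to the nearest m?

35 km/h ÷ 3.6 = 9.7222 m/s.
a = μg = 0.7 × 9.8 = 6.860 m/s².
Braking distance = v²/(2a) = 9.7222² / (2 × 6.860) = 94.521 / 13.720 = 6.889 m.

Braking distance ≈ 7 m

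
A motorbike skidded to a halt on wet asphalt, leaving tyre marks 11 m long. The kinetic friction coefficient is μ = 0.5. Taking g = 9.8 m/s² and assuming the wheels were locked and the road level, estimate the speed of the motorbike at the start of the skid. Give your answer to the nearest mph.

Deceleration a = μg = 0.5 × 9.8 = 4.900 m/s².
v = √(2a·d) = √(2 × 4.900 × 11) = √107.800 = 10.3827 m/s.
= 10.3827 ÷ 0.44704 = 23.225 mph.

Initial speed ≈ 23 mph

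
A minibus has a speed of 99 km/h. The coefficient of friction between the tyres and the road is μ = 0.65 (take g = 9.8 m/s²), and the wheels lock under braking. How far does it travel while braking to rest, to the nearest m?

99 km/h ÷ 3.6 = 27.5000 m/s.
a = μg = 0.65 × 9.8 = 6.370 m/s².
Braking distance = v²/(2a) = 27.5000² / (2 × 6.370) = 756.250 / 12.740 = 59.360 m.

Braking distance ≈ 59 m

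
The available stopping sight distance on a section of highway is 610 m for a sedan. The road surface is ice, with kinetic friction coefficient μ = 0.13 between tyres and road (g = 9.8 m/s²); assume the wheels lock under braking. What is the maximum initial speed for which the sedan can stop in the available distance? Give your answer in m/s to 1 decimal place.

Maximum speed ≈ 39.4 m/s

a = μg = 0.13 × 9.8 = 1.274 m/s².
v²/(2a) = d ⇒ v = √(2 × 1.274 × 610) = √1554.28 = 39.4244 m/s.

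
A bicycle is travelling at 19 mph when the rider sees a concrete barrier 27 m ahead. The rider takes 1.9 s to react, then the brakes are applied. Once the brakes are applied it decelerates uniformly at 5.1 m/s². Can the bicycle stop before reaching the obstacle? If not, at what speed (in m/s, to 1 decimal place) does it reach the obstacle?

Yes — it stops about 3.8 m short of the obstacle, so it never reaches it

19 mph × 0.44704 = 8.4938 m/s.
Reaction distance = 8.4938 × 1.9 = 16.138 m.
Braking distance = v²/(2a) = 72.145 / 10.200 = 7.073 m.
Total stopping distance = 16.138 + 7.073 = 23.211 m, vs 27 m available — it stops with 27 − 23.211 = 3.789 m to spare.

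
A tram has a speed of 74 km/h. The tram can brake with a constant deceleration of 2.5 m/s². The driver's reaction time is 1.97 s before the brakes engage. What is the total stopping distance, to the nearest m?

Total stopping distance ≈ 125 m

74 km/h ÷ 3.6 = 20.5556 m/s.
Reaction distance = v·t_r = 20.5556 × 1.97 = 40.495 m.
Braking distance = v²/(2a) = 20.5556² / (2 × 2.500) = 422.533 / 5.000 = 84.507 m.
Total = 40.495 + 84.507 = 125.002 m.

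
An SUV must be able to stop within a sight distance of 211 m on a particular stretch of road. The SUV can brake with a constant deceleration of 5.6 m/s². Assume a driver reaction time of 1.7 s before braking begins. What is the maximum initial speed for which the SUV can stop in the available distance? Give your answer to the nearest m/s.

Maximum speed ≈ 40 m/s

Stopping distance: v·t_r + v²/(2a) = 211 with t_r = 1.7 s and a = 5.600 m/s².
So v² + 19.040 v − 2363.20 = 0.
Positive root: v = −a·t_r + √((a·t_r)² + 2a·d) = −9.520 + √(90.630 + 2363.20) = 40.0161 m/s.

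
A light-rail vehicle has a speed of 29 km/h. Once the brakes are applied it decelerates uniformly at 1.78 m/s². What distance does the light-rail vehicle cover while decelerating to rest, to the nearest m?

Braking distance ≈ 18 m

29 km/h ÷ 3.6 = 8.0556 m/s.
Braking distance = v²/(2a) = 8.0556² / (2 × 1.780) = 64.893 / 3.560 = 18.228 m.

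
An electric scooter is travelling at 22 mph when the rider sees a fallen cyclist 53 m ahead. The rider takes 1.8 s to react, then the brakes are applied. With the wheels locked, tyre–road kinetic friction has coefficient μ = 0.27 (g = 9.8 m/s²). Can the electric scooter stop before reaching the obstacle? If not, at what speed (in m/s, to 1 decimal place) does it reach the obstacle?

22 mph × 0.44704 = 9.8349 m/s.
a = μg = 0.27 × 9.8 = 2.646 m/s².
Reaction distance = 9.8349 × 1.8 = 17.703 m.
Braking distance = v²/(2a) = 96.725 / 5.292 = 18.278 m.
Total stopping distance = 17.703 + 18.278 = 35.981 m, vs 53 m available — it stops with 53 − 35.981 = 17.019 m to spare.

Yes — it stops about 17.0 m short of the obstacle, so it never reaches it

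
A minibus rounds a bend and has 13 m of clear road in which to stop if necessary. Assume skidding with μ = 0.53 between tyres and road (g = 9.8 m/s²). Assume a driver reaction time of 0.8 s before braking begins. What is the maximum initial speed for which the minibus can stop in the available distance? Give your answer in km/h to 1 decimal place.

a = μg = 0.53 × 9.8 = 5.194 m/s².
Stopping distance: v·t_r + v²/(2a) = 13 with t_r = 0.8 s and a = 5.194 m/s².
So v² + 8.310 v − 135.04 = 0.
Positive root: v = −a·t_r + √((a·t_r)² + 2a·d) = −4.155 + √(17.264 + 135.04) = 8.1862 m/s.
8.1862 m/s × 3.6 = 29.470 km/h.

Maximum speed ≈ 29.5 km/h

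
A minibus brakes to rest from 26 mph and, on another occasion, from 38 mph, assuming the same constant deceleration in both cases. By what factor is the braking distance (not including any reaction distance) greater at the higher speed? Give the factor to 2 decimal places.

Braking distance d = v²/(2a), so with a fixed, d ∝ v².
Factor = (38/26)² = 1.4615² = 2.1360.

Factor ≈ 2.14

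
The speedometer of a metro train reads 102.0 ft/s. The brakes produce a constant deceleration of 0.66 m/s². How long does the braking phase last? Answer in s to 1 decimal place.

102 ft/s × 0.3048 = 31.0896 m/s.
Braking time = v/a = 31.0896 / 0.660 = 47.105 s.

Braking time ≈ 47.1 s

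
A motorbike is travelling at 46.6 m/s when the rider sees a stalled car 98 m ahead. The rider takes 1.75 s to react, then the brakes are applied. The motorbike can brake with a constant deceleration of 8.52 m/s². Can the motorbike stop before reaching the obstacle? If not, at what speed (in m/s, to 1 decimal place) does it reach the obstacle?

Reaction distance = 46.6000 × 1.75 = 81.550 m.
Braking distance needed to stop: v²/(2a) = 2171.560 / 17.040 = 127.439 m, so total needed = 81.550 + 127.439 = 208.989 m > 98 m — it cannot stop.
Distance remaining when braking begins: 98 − 81.550 = 16.450 m.
v² = v₀² − 2a·d = 2171.560 − 2 × 8.520 × 16.450 = 1891.252 m²/s².
v = √1891.252 = 43.489 m/s.

No — it strikes the obstacle at 43.5 m/s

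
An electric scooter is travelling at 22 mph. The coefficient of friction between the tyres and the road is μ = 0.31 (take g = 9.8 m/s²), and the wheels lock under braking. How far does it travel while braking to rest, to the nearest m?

Braking distance ≈ 16 m

22 mph × 0.44704 = 9.8349 m/s.
a = μg = 0.31 × 9.8 = 3.038 m/s².
Braking distance = v²/(2a) = 9.8349² / (2 × 3.038) = 96.725 / 6.076 = 15.919 m.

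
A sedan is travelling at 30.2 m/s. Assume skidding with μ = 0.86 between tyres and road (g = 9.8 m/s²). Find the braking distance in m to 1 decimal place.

Braking distance ≈ 54.1 m

a = μg = 0.86 × 9.8 = 8.428 m/s².
Braking distance = v²/(2a) = 30.2000² / (2 × 8.428) = 912.040 / 16.856 = 54.108 m.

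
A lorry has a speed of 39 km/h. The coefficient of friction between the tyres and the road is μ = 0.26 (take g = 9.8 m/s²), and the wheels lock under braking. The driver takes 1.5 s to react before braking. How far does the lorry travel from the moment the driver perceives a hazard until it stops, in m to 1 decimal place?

Total stopping distance ≈ 39.3 m

39 km/h ÷ 3.6 = 10.8333 m/s.
a = μg = 0.26 × 9.8 = 2.548 m/s².
Reaction distance = v·t_r = 10.8333 × 1.5 = 16.250 m.
Braking distance = v²/(2a) = 10.8333² / (2 × 2.548) = 117.360 / 5.096 = 23.030 m.
Total = 16.250 + 23.030 = 39.280 m.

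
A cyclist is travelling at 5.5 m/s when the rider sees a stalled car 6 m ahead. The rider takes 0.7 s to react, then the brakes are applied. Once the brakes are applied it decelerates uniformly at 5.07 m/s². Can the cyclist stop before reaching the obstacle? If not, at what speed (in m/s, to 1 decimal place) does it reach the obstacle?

Reaction distance = 5.5000 × 0.7 = 3.850 m.
Braking distance needed to stop: v²/(2a) = 30.250 / 10.140 = 2.983 m, so total needed = 3.850 + 2.983 = 6.833 m > 6 m — it cannot stop.
Distance remaining when braking begins: 6 − 3.850 = 2.150 m.
v² = v₀² − 2a·d = 30.250 − 2 × 5.070 × 2.150 = 8.449 m²/s².
v = √8.449 = 2.907 m/s.

No — it strikes the obstacle at 2.9 m/s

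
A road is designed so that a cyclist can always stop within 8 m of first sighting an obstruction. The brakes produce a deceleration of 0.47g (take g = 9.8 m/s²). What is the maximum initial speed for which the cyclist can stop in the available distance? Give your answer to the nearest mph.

a = 0.47 × 9.8 = 4.606 m/s².
v²/(2a) = d ⇒ v = √(2 × 4.606 × 8) = √73.70 = 8.5849 m/s.
8.5849 m/s ÷ 0.44704 = 19.204 mph.

Maximum speed ≈ 19 mph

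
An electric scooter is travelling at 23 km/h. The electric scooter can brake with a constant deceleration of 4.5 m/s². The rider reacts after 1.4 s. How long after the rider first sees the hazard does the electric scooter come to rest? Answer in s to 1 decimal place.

23 km/h ÷ 3.6 = 6.3889 m/s.
Braking time = v/a = 6.3889 / 4.500 = 1.420 s.
Total = 1.4 + 1.420 = 2.820 s.

Total time ≈ 2.8 s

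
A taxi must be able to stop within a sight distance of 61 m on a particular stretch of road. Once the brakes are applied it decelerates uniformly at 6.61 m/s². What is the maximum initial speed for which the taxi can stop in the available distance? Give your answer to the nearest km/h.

Maximum speed ≈ 102 km/h

v²/(2a) = d ⇒ v = √(2 × 6.610 × 61) = √806.42 = 28.3975 m/s.
28.3975 m/s × 3.6 = 102.231 km/h.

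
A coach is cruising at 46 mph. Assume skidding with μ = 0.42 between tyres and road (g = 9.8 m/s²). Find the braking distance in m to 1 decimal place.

46 mph × 0.44704 = 20.5638 m/s.
a = μg = 0.42 × 9.8 = 4.116 m/s².
Braking distance = v²/(2a) = 20.5638² / (2 × 4.116) = 422.870 / 8.232 = 51.369 m.

Braking distance ≈ 51.4 m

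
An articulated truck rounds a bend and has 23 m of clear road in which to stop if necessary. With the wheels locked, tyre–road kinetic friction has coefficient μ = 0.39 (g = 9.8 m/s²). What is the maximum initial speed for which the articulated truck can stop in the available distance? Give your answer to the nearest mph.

Maximum speed ≈ 30 mph

a = μg = 0.39 × 9.8 = 3.822 m/s².
v²/(2a) = d ⇒ v = √(2 × 3.822 × 23) = √175.81 = 13.2593 m/s.
13.2593 m/s ÷ 0.44704 = 29.660 mph.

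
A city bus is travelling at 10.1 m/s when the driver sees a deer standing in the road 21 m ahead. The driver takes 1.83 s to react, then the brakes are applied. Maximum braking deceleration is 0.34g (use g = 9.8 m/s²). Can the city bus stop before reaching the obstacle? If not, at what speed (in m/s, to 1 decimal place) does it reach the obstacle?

No — it strikes the obstacle at 9.2 m/s

a = 0.34 × 9.8 = 3.332 m/s².
Reaction distance = 10.1000 × 1.83 = 18.483 m.
Braking distance needed to stop: v²/(2a) = 102.010 / 6.664 = 15.308 m, so total needed = 18.483 + 15.308 = 33.791 m > 21 m — it cannot stop.
Distance remaining when braking begins: 21 − 18.483 = 2.517 m.
v² = v₀² − 2a·d = 102.010 − 2 × 3.332 × 2.517 = 85.237 m²/s².
v = √85.237 = 9.232 m/s.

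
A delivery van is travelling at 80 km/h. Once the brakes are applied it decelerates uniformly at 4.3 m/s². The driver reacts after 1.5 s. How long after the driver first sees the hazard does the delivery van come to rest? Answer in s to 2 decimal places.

Total time ≈ 6.67 s

80 km/h ÷ 3.6 = 22.2222 m/s.
Braking time = v/a = 22.2222 / 4.300 = 5.168 s.
Total = 1.5 + 5.168 = 6.668 s.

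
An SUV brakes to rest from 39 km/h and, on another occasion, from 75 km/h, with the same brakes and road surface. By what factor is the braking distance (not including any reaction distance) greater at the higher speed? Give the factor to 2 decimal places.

Braking distance d = v²/(2a), so with a fixed, d ∝ v².
Factor = (75/39)² = 1.9231² = 3.6983.

Factor ≈ 3.70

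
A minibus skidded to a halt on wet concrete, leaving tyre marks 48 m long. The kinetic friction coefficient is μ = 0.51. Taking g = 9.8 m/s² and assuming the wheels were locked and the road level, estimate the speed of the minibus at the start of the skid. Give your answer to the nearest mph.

Initial speed ≈ 49 mph

Deceleration a = μg = 0.51 × 9.8 = 4.998 m/s².
v = √(2a·d) = √(2 × 4.998 × 48) = √479.808 = 21.9045 m/s.
= 21.9045 ÷ 0.44704 = 48.999 mph.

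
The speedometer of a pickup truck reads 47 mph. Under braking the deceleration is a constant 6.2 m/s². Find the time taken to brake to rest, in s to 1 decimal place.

Braking time ≈ 3.4 s

47 mph × 0.44704 = 21.0109 m/s.
Braking time = v/a = 21.0109 / 6.200 = 3.389 s.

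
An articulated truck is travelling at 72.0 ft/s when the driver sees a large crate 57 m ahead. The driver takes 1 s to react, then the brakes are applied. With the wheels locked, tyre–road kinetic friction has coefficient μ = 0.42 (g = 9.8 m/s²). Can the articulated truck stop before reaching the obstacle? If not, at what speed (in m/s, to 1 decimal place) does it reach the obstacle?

72 ft/s × 0.3048 = 21.9456 m/s.
a = μg = 0.42 × 9.8 = 4.116 m/s².
Reaction distance = 21.9456 × 1 = 21.946 m.
Braking distance needed to stop: v²/(2a) = 481.609 / 8.232 = 58.504 m, so total needed = 21.946 + 58.504 = 80.450 m > 57 m — it cannot stop.
Distance remaining when braking begins: 57 − 21.946 = 35.054 m.
v² = v₀² − 2a·d = 481.609 − 2 × 4.116 × 35.054 = 193.044 m²/s².
v = √193.044 = 13.894 m/s.

No — it strikes the obstacle at 13.9 m/s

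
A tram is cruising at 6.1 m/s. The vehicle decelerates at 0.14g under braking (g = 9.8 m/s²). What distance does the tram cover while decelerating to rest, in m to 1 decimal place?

a = 0.14 × 9.8 = 1.372 m/s².
Braking distance = v²/(2a) = 6.1000² / (2 × 1.372) = 37.210 / 2.744 = 13.560 m.

Braking distance ≈ 13.6 m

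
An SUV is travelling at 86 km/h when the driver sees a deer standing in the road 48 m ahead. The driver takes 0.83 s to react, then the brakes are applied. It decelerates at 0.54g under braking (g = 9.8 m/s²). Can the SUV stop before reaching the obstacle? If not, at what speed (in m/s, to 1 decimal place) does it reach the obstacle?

86 km/h ÷ 3.6 = 23.8889 m/s.
a = 0.54 × 9.8 = 5.292 m/s².
Reaction distance = 23.8889 × 0.83 = 19.828 m.
Braking distance needed to stop: v²/(2a) = 570.680 / 10.584 = 53.919 m, so total needed = 19.828 + 53.919 = 73.747 m > 48 m — it cannot stop.
Distance remaining when braking begins: 48 − 19.828 = 28.172 m.
v² = v₀² − 2a·d = 570.680 − 2 × 5.292 × 28.172 = 272.508 m²/s².
v = √272.508 = 16.508 m/s.

No — it strikes the obstacle at 16.5 m/s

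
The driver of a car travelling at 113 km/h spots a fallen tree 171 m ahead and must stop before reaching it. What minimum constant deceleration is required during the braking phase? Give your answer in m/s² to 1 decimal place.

Required deceleration ≈ 2.9 m/s²

113 km/h ÷ 3.6 = 31.3889 m/s.
v² = 2a·d ⇒ a = v²/(2d) = 31.3889² / (2 × 171.000) = 985.263 / 342.000 = 2.8809 m/s².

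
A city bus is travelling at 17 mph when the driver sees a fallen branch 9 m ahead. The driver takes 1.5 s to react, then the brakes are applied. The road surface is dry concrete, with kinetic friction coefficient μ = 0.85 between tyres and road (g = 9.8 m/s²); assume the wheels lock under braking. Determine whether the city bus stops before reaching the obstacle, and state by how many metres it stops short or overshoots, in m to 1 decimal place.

17 mph × 0.44704 = 7.5997 m/s.
a = μg = 0.85 × 9.8 = 8.330 m/s².
Reaction distance = 7.5997 × 1.5 = 11.400 m.
Braking distance = v²/(2a) = 57.755 / 16.660 = 3.467 m.
Total stopping distance = 11.400 + 3.467 = 14.867 m, vs 9 m available — it cannot stop in time and overshoots by 14.867 − 9 = 5.867 m.

No — it overshoots by 5.9 m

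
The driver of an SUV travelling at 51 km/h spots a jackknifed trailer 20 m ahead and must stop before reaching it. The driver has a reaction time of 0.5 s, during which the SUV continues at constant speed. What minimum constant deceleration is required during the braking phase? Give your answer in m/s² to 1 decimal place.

51 km/h ÷ 3.6 = 14.1667 m/s.
Distance covered during reaction = 14.1667 × 0.5 = 7.083 m.
Distance available for braking: 20 − 7.083 = 12.917 m.
v² = 2a·d ⇒ a = v²/(2d) = 14.1667² / (2 × 12.917) = 200.695 / 25.834 = 7.7686 m/s².

Required deceleration ≈ 7.8 m/s²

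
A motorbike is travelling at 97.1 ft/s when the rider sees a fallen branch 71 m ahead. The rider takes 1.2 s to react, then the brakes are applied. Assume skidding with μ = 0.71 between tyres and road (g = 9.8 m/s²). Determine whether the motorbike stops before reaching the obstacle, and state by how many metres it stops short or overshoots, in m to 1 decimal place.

97.1 ft/s × 0.3048 = 29.5961 m/s.
a = μg = 0.71 × 9.8 = 6.958 m/s².
Reaction distance = 29.5961 × 1.2 = 35.515 m.
Braking distance = v²/(2a) = 875.929 / 13.916 = 62.944 m.
Total stopping distance = 35.515 + 62.944 = 98.459 m, vs 71 m available — it cannot stop in time and overshoots by 98.459 − 71 = 27.459 m.

No — it overshoots by 27.5 m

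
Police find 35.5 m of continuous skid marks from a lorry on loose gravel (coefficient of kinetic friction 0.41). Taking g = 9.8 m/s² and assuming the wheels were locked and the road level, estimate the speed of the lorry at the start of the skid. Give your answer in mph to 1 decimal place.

Initial speed ≈ 37.8 mph

Deceleration a = μg = 0.41 × 9.8 = 4.018 m/s².
v = √(2a·d) = √(2 × 4.018 × 35.5) = √285.278 = 16.8902 m/s.
= 16.8902 ÷ 0.44704 = 37.782 mph.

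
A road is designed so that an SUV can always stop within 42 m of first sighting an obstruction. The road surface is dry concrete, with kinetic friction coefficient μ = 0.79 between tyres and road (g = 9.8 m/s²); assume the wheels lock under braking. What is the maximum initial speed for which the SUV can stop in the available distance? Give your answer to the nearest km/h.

Maximum speed ≈ 92 km/h

a = μg = 0.79 × 9.8 = 7.742 m/s².
v²/(2a) = d ⇒ v = √(2 × 7.742 × 42) = √650.33 = 25.5016 m/s.
25.5016 m/s × 3.6 = 91.806 km/h.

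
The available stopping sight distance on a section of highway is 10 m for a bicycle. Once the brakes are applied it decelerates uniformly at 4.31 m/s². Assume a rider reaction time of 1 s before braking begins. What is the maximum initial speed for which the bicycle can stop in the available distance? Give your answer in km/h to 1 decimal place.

Stopping distance: v·t_r + v²/(2a) = 10 with t_r = 1 s and a = 4.310 m/s².
So v² + 8.620 v − 86.20 = 0.
Positive root: v = −a·t_r + √((a·t_r)² + 2a·d) = −4.310 + √(18.576 + 86.20) = 5.9260 m/s.
5.9260 m/s × 3.6 = 21.334 km/h.

Maximum speed ≈ 21.3 km/h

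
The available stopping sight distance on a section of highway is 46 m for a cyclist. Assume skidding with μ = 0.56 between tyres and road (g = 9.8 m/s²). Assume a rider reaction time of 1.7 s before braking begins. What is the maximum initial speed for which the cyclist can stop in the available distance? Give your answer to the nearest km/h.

Maximum speed ≈ 54 km/h

a = μg = 0.56 × 9.8 = 5.488 m/s².
Stopping distance: v·t_r + v²/(2a) = 46 with t_r = 1.7 s and a = 5.488 m/s².
So v² + 18.659 v − 504.90 = 0.
Positive root: v = −a·t_r + √((a·t_r)² + 2a·d) = −9.330 + √(87.049 + 504.90) = 15.0000 m/s.
15.0000 m/s × 3.6 = 54.000 km/h.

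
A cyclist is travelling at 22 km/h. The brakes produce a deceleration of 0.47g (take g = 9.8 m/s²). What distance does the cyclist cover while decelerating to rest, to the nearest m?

22 km/h ÷ 3.6 = 6.1111 m/s.
a = 0.47 × 9.8 = 4.606 m/s².
Braking distance = v²/(2a) = 6.1111² / (2 × 4.606) = 37.346 / 9.212 = 4.054 m.

Braking distance ≈ 4 m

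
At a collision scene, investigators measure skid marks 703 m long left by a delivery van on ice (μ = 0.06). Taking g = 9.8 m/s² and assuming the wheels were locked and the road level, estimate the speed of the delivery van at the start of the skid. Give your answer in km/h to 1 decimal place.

Deceleration a = μg = 0.06 × 9.8 = 0.588 m/s².
v = √(2a·d) = √(2 × 0.588 × 703) = √826.728 = 28.7529 m/s.
= 28.7529 × 3.6 = 103.510 km/h.

Initial speed ≈ 103.5 km/h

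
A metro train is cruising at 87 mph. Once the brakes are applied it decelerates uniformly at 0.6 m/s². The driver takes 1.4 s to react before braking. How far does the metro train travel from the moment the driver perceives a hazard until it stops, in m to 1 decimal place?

87 mph × 0.44704 = 38.8925 m/s.
Reaction distance = v·t_r = 38.8925 × 1.4 = 54.449 m.
Braking distance = v²/(2a) = 38.8925² / (2 × 0.600) = 1512.627 / 1.200 = 1260.523 m.
Total = 54.449 + 1260.523 = 1314.972 m.

Total stopping distance ≈ 1315.0 m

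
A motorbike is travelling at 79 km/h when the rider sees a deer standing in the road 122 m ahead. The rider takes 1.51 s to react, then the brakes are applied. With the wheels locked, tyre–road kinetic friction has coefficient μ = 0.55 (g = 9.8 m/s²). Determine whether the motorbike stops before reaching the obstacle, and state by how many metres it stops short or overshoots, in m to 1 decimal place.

Yes — it stops 44.2 m short of the obstacle

79 km/h ÷ 3.6 = 21.9444 m/s.
a = μg = 0.55 × 9.8 = 5.390 m/s².
Reaction distance = 21.9444 × 1.51 = 33.136 m.
Braking distance = v²/(2a) = 481.557 / 10.780 = 44.671 m.
Total stopping distance = 33.136 + 44.671 = 77.807 m, vs 122 m available — it stops with 122 − 77.807 = 44.193 m to spare.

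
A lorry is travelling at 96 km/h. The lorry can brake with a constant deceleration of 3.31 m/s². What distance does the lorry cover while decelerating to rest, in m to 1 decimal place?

Braking distance ≈ 107.4 m

96 km/h ÷ 3.6 = 26.6667 m/s.
Braking distance = v²/(2a) = 26.6667² / (2 × 3.310) = 711.113 / 6.620 = 107.419 m.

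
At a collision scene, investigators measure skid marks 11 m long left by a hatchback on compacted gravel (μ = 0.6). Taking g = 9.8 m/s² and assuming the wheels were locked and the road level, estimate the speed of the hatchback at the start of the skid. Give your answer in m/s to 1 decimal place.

Deceleration a = μg = 0.6 × 9.8 = 5.880 m/s².
v = √(2a·d) = √(2 × 5.880 × 11) = √129.360 = 11.3737 m/s.

Initial speed ≈ 11.4 m/s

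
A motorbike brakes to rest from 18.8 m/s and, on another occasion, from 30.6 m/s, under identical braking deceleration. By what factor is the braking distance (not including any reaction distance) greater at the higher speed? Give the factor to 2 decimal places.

Braking distance d = v²/(2a), so with a fixed, d ∝ v².
Factor = (30.6/18.8)² = 1.6277² = 2.6494.

Factor ≈ 2.65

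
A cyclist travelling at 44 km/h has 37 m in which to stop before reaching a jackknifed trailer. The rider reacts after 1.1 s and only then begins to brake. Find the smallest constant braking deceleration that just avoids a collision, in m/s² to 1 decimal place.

Required deceleration ≈ 3.2 m/s²

44 km/h ÷ 3.6 = 12.2222 m/s.
Distance covered during reaction = 12.2222 × 1.1 = 13.444 m.
Distance available for braking: 37 − 13.444 = 23.556 m.
v² = 2a·d ⇒ a = v²/(2d) = 12.2222² / (2 × 23.556) = 149.382 / 47.112 = 3.1708 m/s².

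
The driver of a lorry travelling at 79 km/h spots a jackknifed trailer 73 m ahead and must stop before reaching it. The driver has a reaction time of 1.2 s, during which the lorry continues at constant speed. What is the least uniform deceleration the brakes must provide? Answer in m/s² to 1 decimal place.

Required deceleration ≈ 5.2 m/s²

79 km/h ÷ 3.6 = 21.9444 m/s.
Distance covered during reaction = 21.9444 × 1.2 = 26.333 m.
Distance available for braking: 73 − 26.333 = 46.667 m.
v² = 2a·d ⇒ a = v²/(2d) = 21.9444² / (2 × 46.667) = 481.557 / 93.334 = 5.1595 m/s².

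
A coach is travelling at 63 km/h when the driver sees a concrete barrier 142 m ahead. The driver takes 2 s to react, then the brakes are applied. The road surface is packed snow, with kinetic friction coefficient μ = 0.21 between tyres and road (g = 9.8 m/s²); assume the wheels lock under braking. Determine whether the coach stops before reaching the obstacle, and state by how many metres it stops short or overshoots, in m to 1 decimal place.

63 km/h ÷ 3.6 = 17.5000 m/s.
a = μg = 0.21 × 9.8 = 2.058 m/s².
Reaction distance = 17.5000 × 2 = 35.000 m.
Braking distance = v²/(2a) = 306.250 / 4.116 = 74.405 m.
Total stopping distance = 35.000 + 74.405 = 109.405 m, vs 142 m available — it stops with 142 − 109.405 = 32.595 m to spare.

Yes — it stops 32.6 m short of the obstacle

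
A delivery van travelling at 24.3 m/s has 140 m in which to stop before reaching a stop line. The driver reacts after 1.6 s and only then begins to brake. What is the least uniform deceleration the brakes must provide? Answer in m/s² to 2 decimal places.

Required deceleration ≈ 2.92 m/s²

Distance covered during reaction = 24.3000 × 1.6 = 38.880 m.
Distance available for braking: 140 − 38.880 = 101.120 m.
v² = 2a·d ⇒ a = v²/(2d) = 24.3000² / (2 × 101.120) = 590.490 / 202.240 = 2.9197 m/s².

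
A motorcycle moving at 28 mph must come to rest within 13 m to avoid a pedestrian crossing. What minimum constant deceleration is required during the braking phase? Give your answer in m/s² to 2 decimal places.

28 mph × 0.44704 = 12.5171 m/s.
v² = 2a·d ⇒ a = v²/(2d) = 12.5171² / (2 × 13.000) = 156.678 / 26.000 = 6.0261 m/s².

Required deceleration ≈ 6.03 m/s²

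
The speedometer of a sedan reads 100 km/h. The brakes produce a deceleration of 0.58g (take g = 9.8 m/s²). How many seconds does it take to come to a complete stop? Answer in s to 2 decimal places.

100 km/h ÷ 3.6 = 27.7778 m/s.
a = 0.58 × 9.8 = 5.684 m/s².
Braking time = v/a = 27.7778 / 5.684 = 4.887 s.

Braking time ≈ 4.89 s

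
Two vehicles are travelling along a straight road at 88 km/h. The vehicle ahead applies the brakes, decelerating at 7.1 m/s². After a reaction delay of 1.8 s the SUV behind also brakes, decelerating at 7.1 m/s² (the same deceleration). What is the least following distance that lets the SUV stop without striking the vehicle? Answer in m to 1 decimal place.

88 km/h ÷ 3.6 = 24.4444 m/s.
Leader travels v²/(2a_L) = 597.529 / 14.200 = 42.080 m before stopping.
Follower covers v·t_r = 24.4444 × 1.8 = 44.000 m while reacting, then v²/(2a_F) = 597.529 / 14.200 = 42.080 m while braking, for a total of 44.000 + 42.080 = 86.080 m.
Since a_F ≤ a_L and the follower starts braking later, the follower is never slower than the leader, so the closest approach is when both have stopped.
Minimum gap = 86.080 − 42.080 = 44.000 m.

Minimum gap ≈ 44.0 m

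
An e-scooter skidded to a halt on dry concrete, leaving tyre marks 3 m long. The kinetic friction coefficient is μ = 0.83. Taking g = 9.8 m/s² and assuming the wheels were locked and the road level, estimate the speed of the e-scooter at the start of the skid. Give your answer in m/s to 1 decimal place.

Initial speed ≈ 7.0 m/s

Deceleration a = μg = 0.83 × 9.8 = 8.134 m/s².
v = √(2a·d) = √(2 × 8.134 × 3) = √48.804 = 6.9860 m/s.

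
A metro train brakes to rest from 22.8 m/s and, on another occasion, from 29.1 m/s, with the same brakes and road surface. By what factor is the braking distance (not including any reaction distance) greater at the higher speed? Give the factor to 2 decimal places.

Braking distance d = v²/(2a), so with a fixed, d ∝ v².
Factor = (29.1/22.8)² = 1.2763² = 1.6289.

Factor ≈ 1.63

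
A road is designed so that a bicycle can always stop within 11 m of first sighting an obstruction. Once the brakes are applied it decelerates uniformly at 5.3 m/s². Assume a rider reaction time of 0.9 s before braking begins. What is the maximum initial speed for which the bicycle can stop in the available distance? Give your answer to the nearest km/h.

Maximum speed ≈ 25 km/h

Stopping distance: v·t_r + v²/(2a) = 11 with t_r = 0.9 s and a = 5.300 m/s².
So v² + 9.540 v − 116.60 = 0.
Positive root: v = −a·t_r + √((a·t_r)² + 2a·d) = −4.770 + √(22.753 + 116.60) = 7.0348 m/s.
7.0348 m/s × 3.6 = 25.325 km/h.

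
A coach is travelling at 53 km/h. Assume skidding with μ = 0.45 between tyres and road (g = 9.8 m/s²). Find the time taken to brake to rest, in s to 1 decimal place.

Braking time ≈ 3.3 s

53 km/h ÷ 3.6 = 14.7222 m/s.
a = μg = 0.45 × 9.8 = 4.410 m/s².
Braking time = v/a = 14.7222 / 4.410 = 3.338 s.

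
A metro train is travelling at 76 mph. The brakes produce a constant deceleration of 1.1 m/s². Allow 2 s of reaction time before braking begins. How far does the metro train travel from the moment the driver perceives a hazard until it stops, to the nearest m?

Total stopping distance ≈ 593 m

76 mph × 0.44704 = 33.9750 m/s.
Reaction distance = v·t_r = 33.9750 × 2 = 67.950 m.
Braking distance = v²/(2a) = 33.9750² / (2 × 1.100) = 1154.301 / 2.200 = 524.682 m.
Total = 67.950 + 524.682 = 592.632 m.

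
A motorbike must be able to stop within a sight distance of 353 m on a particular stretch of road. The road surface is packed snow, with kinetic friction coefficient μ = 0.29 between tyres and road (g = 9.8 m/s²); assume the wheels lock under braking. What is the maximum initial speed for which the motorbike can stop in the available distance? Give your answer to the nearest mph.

Maximum speed ≈ 100 mph

a = μg = 0.29 × 9.8 = 2.842 m/s².
v²/(2a) = d ⇒ v = √(2 × 2.842 × 353) = √2006.45 = 44.7934 m/s.
44.7934 m/s ÷ 0.44704 = 100.200 mph.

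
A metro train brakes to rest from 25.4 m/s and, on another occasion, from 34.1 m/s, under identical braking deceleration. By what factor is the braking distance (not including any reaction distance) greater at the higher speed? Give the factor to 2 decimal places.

Braking distance d = v²/(2a), so with a fixed, d ∝ v².
Factor = (34.1/25.4)² = 1.3425² = 1.8023.

Factor ≈ 1.80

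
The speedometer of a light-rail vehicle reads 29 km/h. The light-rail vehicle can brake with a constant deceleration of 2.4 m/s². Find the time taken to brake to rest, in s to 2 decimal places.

Braking time ≈ 3.36 s

29 km/h ÷ 3.6 = 8.0556 m/s.
Braking time = v/a = 8.0556 / 2.400 = 3.357 s.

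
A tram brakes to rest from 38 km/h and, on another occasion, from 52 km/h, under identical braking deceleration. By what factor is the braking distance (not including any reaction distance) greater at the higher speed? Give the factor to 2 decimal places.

Braking distance d = v²/(2a), so with a fixed, d ∝ v².
Factor = (52/38)² = 1.3684² = 1.8725.

Factor ≈ 1.87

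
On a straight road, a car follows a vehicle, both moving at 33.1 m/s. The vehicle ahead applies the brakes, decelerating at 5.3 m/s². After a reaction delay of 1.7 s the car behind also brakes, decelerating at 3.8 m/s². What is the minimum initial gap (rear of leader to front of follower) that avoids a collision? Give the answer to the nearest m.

Leader travels v²/(2a_L) = 1095.610 / 10.600 = 103.359 m before stopping.
Follower covers v·t_r = 33.1000 × 1.7 = 56.270 m while reacting, then v²/(2a_F) = 1095.610 / 7.600 = 144.159 m while braking, for a total of 56.270 + 144.159 = 200.429 m.
Since a_F ≤ a_L and the follower starts braking later, the follower is never slower than the leader, so the closest approach is when both have stopped.
Minimum gap = 200.429 − 103.359 = 97.070 m.

Minimum gap ≈ 97 m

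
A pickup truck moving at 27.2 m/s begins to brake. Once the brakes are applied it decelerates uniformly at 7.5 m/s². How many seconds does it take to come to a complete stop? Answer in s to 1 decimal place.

Braking time ≈ 3.6 s

Braking time = v/a = 27.2000 / 7.500 = 3.627 s.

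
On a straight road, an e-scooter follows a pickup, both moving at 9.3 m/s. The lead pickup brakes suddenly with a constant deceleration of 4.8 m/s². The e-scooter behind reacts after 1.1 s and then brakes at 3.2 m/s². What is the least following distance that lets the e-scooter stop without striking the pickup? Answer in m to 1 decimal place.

Minimum gap ≈ 14.7 m

Leader travels v²/(2a_L) = 86.490 / 9.600 = 9.009 m before stopping.
Follower covers v·t_r = 9.3000 × 1.1 = 10.230 m while reacting, then v²/(2a_F) = 86.490 / 6.400 = 13.514 m while braking, for a total of 10.230 + 13.514 = 23.744 m.
Since a_F ≤ a_L and the follower starts braking later, the follower is never slower than the leader, so the closest approach is when both have stopped.
Minimum gap = 23.744 − 9.009 = 14.735 m.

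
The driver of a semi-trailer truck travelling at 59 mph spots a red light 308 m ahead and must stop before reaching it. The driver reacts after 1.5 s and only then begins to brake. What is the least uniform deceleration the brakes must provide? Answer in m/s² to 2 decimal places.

Required deceleration ≈ 1.30 m/s²

59 mph × 0.44704 = 26.3754 m/s.
Distance covered during reaction = 26.3754 × 1.5 = 39.563 m.
Distance available for braking: 308 − 39.563 = 268.437 m.
v² = 2a·d ⇒ a = v²/(2d) = 26.3754² / (2 × 268.437) = 695.662 / 536.874 = 1.2958 m/s².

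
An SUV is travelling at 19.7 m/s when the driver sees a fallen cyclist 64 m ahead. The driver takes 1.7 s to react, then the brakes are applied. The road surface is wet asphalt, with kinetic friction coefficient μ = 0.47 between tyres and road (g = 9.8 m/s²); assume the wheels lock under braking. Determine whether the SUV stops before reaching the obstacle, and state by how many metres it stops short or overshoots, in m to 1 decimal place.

No — it overshoots by 11.6 m

a = μg = 0.47 × 9.8 = 4.606 m/s².
Reaction distance = 19.7000 × 1.7 = 33.490 m.
Braking distance = v²/(2a) = 388.090 / 9.212 = 42.129 m.
Total stopping distance = 33.490 + 42.129 = 75.619 m, vs 64 m available — it cannot stop in time and overshoots by 75.619 − 64 = 11.619 m.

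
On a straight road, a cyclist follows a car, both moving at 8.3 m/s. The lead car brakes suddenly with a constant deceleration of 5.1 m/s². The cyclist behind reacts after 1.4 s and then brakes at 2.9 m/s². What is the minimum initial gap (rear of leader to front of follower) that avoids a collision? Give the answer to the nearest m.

Minimum gap ≈ 17 m

Leader travels v²/(2a_L) = 68.890 / 10.200 = 6.754 m before stopping.
Follower covers v·t_r = 8.3000 × 1.4 = 11.620 m while reacting, then v²/(2a_F) = 68.890 / 5.800 = 11.878 m while braking, for a total of 11.620 + 11.878 = 23.498 m.
Since a_F ≤ a_L and the follower starts braking later, the follower is never slower than the leader, so the closest approach is when both have stopped.
Minimum gap = 23.498 − 6.754 = 16.744 m.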